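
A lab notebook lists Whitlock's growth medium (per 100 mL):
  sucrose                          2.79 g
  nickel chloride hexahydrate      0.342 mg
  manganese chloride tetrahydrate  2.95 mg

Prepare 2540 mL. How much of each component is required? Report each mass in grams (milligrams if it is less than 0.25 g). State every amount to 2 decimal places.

Ratio of target to recipe volume: 2540 / 100 = 25.4.
sucrose: 2.79 g × (2540 mL / 100 mL) = 70.87 g
nickel chloride hexahydrate: 0.342 mg × (2540 mL / 100 mL) = 8.69 mg
manganese chloride tetrahydrate: 2.95 mg × (2540 mL / 100 mL) = 74.93 mg

sucrose 70.87 g; nickel chloride hexahydrate 8.69 mg; manganese chloride tetrahydrate 74.93 mg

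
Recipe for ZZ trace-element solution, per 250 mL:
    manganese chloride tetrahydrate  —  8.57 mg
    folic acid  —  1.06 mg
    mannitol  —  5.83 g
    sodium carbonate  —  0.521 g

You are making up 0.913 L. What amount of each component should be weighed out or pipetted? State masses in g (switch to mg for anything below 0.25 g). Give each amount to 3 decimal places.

manganese chloride tetrahydrate 31.298 mg; folic acid 3.871 mg; mannitol 21.291 g; sodium carbonate 1.903 g

Ratio of target to recipe volume: 913 / 250 = 3.652.
manganese chloride tetrahydrate: 8.57 mg × (913 mL / 250 mL) = 31.298 mg
folic acid: 1.06 mg × (913 mL / 250 mL) = 3.871 mg
mannitol: 5.83 g × (913 mL / 250 mL) = 21.291 g
sodium carbonate: 0.521 g × (913 mL / 250 mL) = 1.903 g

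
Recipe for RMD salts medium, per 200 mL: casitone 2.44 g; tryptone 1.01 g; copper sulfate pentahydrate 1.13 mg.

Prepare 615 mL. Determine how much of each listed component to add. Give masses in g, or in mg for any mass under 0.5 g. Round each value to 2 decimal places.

casitone 7.50 g; tryptone 3.11 g; copper sulfate pentahydrate 3.47 mg

Ratio of target to recipe volume: 615 / 200 = 3.075.
casitone: 2.44 g × (615 mL / 200 mL) = 7.50 g
tryptone: 1.01 g × (615 mL / 200 mL) = 3.11 g
copper sulfate pentahydrate: 1.13 mg × (615 mL / 200 mL) = 3.47 mg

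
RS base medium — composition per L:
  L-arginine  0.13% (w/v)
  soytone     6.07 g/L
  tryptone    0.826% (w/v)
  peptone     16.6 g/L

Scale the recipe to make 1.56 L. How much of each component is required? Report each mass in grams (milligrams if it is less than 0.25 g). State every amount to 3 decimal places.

Working volume: 1.56 L.
L-arginine: 0.13% w/v = 1.3 g/L → 1.3 × 1.56 L = 2.028 g
soytone: 6.07 g/L × 1.56 L = 9.469 g
tryptone: 0.826% w/v = 8.26 g/L → 8.26 × 1.56 L = 12.886 g
peptone: 16.6 g/L × 1.56 L = 25.896 g

L-arginine 2.028 g; soytone 9.469 g; tryptone 12.886 g; peptone 25.896 g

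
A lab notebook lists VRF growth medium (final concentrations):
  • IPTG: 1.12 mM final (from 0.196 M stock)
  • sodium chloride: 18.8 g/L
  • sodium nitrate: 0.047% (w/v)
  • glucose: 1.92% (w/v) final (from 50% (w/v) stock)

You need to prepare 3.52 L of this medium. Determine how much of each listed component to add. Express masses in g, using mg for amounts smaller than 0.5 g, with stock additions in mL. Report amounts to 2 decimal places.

IPTG 20.11 mL; sodium chloride 66.18 g; sodium nitrate 1.65 g; glucose 135.17 mL

Scale factor relative to 1 L: 3.52.
IPTG: V = C2·V2/C1 = 1.12 mM × 3520 mL ÷ 196 mM = 20.11 mL
sodium chloride: 18.8 g/L × 3.52 L = 66.18 g
sodium nitrate: 0.047 g per 100 mL × 3520 mL ÷ 100 = 1.65 g
glucose: C1V1 = C2V2 → 1.92% ÷ 50% × 3520 mL = 135.17 mL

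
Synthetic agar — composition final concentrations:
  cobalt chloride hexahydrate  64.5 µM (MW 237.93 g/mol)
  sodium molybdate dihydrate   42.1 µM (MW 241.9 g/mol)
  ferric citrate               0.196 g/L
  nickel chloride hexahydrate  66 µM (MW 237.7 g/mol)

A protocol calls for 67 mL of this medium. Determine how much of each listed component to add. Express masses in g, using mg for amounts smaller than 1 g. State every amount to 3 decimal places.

cobalt chloride hexahydrate 1.028 mg; sodium molybdate dihydrate 0.682 mg; ferric citrate 13.132 mg; nickel chloride hexahydrate 1.051 mg

Scale factor relative to 1 L: 0.067.
cobalt chloride hexahydrate: 64.5 µmol/L × 237.93 g/mol × 0.067 L ÷ 1000 = 1.028 mg
sodium molybdate dihydrate: 42.1 µmol/L × 241.9 g/mol × 0.067 L ÷ 1000 = 0.682 mg
ferric citrate: 0.196 g/L × 0.067 L = 0.013132 g = 13.132 mg
nickel chloride hexahydrate: 66 µmol/L × 237.7 g/mol × 0.067 L ÷ 1000 = 1.051 mg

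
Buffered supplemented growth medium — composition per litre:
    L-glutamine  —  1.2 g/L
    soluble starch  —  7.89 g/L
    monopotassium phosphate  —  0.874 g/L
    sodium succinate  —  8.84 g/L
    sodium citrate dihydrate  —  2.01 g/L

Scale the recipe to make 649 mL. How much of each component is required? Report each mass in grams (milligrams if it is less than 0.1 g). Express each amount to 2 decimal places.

L-glutamine 0.78 g; soluble starch 5.12 g; monopotassium phosphate 0.57 g; sodium succinate 5.74 g; sodium citrate dihydrate 1.30 g

Working volume: 649 mL = 0.649 L.
L-glutamine: 1.2 g/L × 0.649 L = 0.78 g
soluble starch: 7.89 g/L × 0.649 L = 5.12 g
monopotassium phosphate: 0.874 g/L × 0.649 L = 0.57 g
sodium succinate: 8.84 g/L × 0.649 L = 5.74 g
sodium citrate dihydrate: 2.01 g/L × 0.649 L = 1.30 g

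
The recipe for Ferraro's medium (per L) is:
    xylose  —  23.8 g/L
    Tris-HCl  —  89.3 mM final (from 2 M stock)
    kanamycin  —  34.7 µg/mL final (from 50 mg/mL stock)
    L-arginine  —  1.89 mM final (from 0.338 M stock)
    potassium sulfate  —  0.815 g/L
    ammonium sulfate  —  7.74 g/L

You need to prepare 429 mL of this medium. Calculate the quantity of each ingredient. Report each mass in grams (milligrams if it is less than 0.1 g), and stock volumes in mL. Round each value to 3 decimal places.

Working volume: 429 mL = 0.429 L.
xylose: 23.8 g/L × 0.429 L = 10.210 g
Tris-HCl: V = C2·V2/C1 = 89.3 mM × 429 mL ÷ 2000 mM = 19.155 mL
kanamycin: C1V1 = C2V2 → 34.7 µg/mL × 429 mL ÷ 50000 µg/mL = 0.298 mL
L-arginine: dilute stock: 1.89 mM × 429 mL ÷ 338 mM = 2.399 mL
potassium sulfate: 0.815 g/L × 0.429 L = 0.350 g
ammonium sulfate: 7.74 g/L × 0.429 L = 3.320 g

xylose 10.210 g; Tris-HCl 19.155 mL; kanamycin 0.298 mL; L-arginine 2.399 mL; potassium sulfate 0.350 g; ammonium sulfate 3.320 g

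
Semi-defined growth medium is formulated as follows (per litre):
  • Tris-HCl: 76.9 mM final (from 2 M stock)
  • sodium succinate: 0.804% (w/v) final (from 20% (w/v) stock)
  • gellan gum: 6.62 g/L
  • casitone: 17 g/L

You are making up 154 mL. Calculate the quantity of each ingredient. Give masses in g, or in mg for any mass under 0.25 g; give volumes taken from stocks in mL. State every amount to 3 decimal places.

Tris-HCl 5.921 mL; sodium succinate 6.191 mL; gellan gum 1.019 g; casitone 2.618 g

Working volume: 154 mL = 0.154 L.
Tris-HCl: V = C2·V2/C1 = 76.9 mM × 154 mL ÷ 2000 mM = 5.921 mL
sodium succinate: C1V1 = C2V2 → 0.804% ÷ 20% × 154 mL = 6.191 mL
gellan gum: 6.62 g/L × 0.154 L = 1.019 g
casitone: 17 g/L × 0.154 L = 2.618 g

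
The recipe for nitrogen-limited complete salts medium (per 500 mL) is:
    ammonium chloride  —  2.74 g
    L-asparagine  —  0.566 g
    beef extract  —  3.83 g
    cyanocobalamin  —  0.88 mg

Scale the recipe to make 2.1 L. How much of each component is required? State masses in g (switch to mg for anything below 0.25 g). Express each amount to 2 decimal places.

Ratio of target to recipe volume: 2100 / 500 = 4.2.
ammonium chloride: 2.74 g × (2100 mL / 500 mL) = 11.51 g
L-asparagine: 0.566 g × (2100 mL / 500 mL) = 2.38 g
beef extract: 3.83 g × (2100 mL / 500 mL) = 16.09 g
cyanocobalamin: 0.88 mg × (2100 mL / 500 mL) = 3.70 mg

ammonium chloride 11.51 g; L-asparagine 2.38 g; beef extract 16.09 g; cyanocobalamin 3.70 mg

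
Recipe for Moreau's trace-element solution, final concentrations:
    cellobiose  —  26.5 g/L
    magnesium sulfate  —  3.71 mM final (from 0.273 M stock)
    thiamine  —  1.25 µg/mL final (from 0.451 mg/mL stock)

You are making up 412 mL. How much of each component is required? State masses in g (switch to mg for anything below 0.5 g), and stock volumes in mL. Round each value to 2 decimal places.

Target volume = 412 mL = 0.412 L.
cellobiose: 26.5 g/L × 0.412 L = 10.92 g
magnesium sulfate: C1V1 = C2V2 → 3.71 mM × 412 mL ÷ 273 mM = 5.60 mL
thiamine: C1V1 = C2V2 → 1.25 µg/mL × 412 mL ÷ 451 µg/mL = 1.14 mL

cellobiose 10.92 g; magnesium sulfate 5.60 mL; thiamine 1.14 mL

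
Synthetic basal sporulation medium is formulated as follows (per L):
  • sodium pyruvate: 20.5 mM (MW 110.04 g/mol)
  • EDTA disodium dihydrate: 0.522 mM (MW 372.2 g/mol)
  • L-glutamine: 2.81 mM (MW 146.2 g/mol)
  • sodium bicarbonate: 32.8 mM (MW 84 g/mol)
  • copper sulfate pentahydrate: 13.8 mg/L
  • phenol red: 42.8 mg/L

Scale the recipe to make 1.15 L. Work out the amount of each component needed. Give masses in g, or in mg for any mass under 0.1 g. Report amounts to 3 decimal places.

Working volume: 1.15 L.
sodium pyruvate: 20.5 mmol/L × 110.04 g/mol × 1.15 L ÷ 1000 = 2.594 g
EDTA disodium dihydrate: 0.522 mmol/L × 372.2 g/mol × 1.15 L ÷ 1000 = 0.223 g
L-glutamine: 2.81 mmol/L × 146.2 g/mol × 1.15 L ÷ 1000 = 0.472 g
sodium bicarbonate: 32.8 mmol/L × 84 g/mol × 1.15 L ÷ 1000 = 3.168 g
copper sulfate pentahydrate: 13.8 mg/L × 1.15 L = 15.870 mg
phenol red: 42.8 mg/L × 1.15 L = 49.220 mg

sodium pyruvate 2.594 g; EDTA disodium dihydrate 0.223 g; L-glutamine 0.472 g; sodium bicarbonate 3.168 g; copper sulfate pentahydrate 15.870 mg; phenol red 49.220 mg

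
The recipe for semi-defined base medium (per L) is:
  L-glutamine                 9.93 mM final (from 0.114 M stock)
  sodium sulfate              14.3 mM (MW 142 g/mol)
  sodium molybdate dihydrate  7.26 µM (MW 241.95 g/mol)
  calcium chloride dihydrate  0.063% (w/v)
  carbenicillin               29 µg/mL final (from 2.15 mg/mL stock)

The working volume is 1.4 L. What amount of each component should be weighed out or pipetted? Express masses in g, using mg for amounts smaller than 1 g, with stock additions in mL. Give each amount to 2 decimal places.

L-glutamine 121.95 mL; sodium sulfate 2.84 g; sodium molybdate dihydrate 2.46 mg; calcium chloride dihydrate 882.00 mg; carbenicillin 18.88 mL

Scale factor relative to 1 L: 1.4.
L-glutamine: dilute stock: 9.93 mM × 1400 mL ÷ 114 mM = 121.95 mL
sodium sulfate: 14.3 mmol/L × 142 g/mol × 1.4 L ÷ 1000 = 2.84 g
sodium molybdate dihydrate: 7.26 µmol/L × 241.95 g/mol × 1.4 L ÷ 1000 = 2.46 mg
calcium chloride dihydrate: 0.063 g per 100 mL × 1400 mL ÷ 100 = 0.882 g = 882.00 mg
carbenicillin: dilute stock: 29 µg/mL × 1400 mL ÷ 2150 µg/mL = 18.88 mL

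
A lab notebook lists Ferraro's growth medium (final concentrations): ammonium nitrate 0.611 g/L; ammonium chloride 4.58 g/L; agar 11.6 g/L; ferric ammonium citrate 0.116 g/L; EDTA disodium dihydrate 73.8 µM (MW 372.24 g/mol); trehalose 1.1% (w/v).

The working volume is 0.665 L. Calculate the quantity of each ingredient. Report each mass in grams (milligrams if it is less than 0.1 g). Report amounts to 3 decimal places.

Working volume: 0.665 L.
ammonium nitrate: 0.611 g/L × 0.665 L = 0.406 g
ammonium chloride: 4.58 g/L × 0.665 L = 3.046 g
agar: 11.6 g/L × 0.665 L = 7.714 g
ferric ammonium citrate: 0.116 g/L × 0.665 L = 0.07714 g = 77.140 mg
EDTA disodium dihydrate: 73.8 µmol/L × 372.24 g/mol × 0.665 L ÷ 1000 = 18.268 mg
trehalose: 1.1 g per 100 mL × 665 mL ÷ 100 = 7.315 g

ammonium nitrate 0.406 g; ammonium chloride 3.046 g; agar 7.714 g; ferric ammonium citrate 77.140 mg; EDTA disodium dihydrate 18.268 mg; trehalose 7.315 g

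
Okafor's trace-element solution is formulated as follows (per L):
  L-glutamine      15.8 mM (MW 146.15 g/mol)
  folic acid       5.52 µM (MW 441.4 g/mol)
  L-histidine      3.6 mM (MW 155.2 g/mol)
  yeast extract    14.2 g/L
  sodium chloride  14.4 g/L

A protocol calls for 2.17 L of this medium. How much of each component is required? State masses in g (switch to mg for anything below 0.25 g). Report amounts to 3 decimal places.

Working volume: 2.17 L.
L-glutamine: 15.8 mmol/L × 146.15 g/mol × 2.17 L ÷ 1000 = 5.011 g
folic acid: 5.52 µmol/L × 441.4 g/mol × 2.17 L ÷ 1000 = 5.287 mg
L-histidine: 3.6 mmol/L × 155.2 g/mol × 2.17 L ÷ 1000 = 1.212 g
yeast extract: 14.2 g/L × 2.17 L = 30.814 g
sodium chloride: 14.4 g/L × 2.17 L = 31.248 g

L-glutamine 5.011 g; folic acid 5.287 mg; L-histidine 1.212 g; yeast extract 30.814 g; sodium chloride 31.248 g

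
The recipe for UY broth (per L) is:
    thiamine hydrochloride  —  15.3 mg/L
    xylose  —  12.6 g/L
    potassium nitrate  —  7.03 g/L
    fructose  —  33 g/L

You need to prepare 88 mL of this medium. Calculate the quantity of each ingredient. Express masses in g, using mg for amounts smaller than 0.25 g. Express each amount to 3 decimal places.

thiamine hydrochloride 1.346 mg; xylose 1.109 g; potassium nitrate 0.619 g; fructose 2.904 g

Target volume = 88 mL = 0.088 L.
thiamine hydrochloride: 15.3 mg/L × 0.088 L = 1.346 mg
xylose: 12.6 g/L × 0.088 L = 1.109 g
potassium nitrate: 7.03 g/L × 0.088 L = 0.619 g
fructose: 33 g/L × 0.088 L = 2.904 g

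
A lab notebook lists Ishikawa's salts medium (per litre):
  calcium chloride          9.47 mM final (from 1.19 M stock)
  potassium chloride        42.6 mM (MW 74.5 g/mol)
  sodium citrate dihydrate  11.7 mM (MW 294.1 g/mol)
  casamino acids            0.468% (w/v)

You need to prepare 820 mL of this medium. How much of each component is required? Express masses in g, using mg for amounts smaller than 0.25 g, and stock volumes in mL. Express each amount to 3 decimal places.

Working volume: 820 mL = 0.82 L.
calcium chloride: V = C2·V2/C1 = 9.47 mM × 820 mL ÷ 1190 mM = 6.526 mL
potassium chloride: 42.6 mmol/L × 74.5 g/mol × 0.82 L ÷ 1000 = 2.602 g
sodium citrate dihydrate: 11.7 mmol/L × 294.1 g/mol × 0.82 L ÷ 1000 = 2.822 g
casamino acids: 0.468% w/v = 4.68 g/L → 4.68 × 0.82 L = 3.838 g

calcium chloride 6.526 mL; potassium chloride 2.602 g; sodium citrate dihydrate 2.822 g; casamino acids 3.838 g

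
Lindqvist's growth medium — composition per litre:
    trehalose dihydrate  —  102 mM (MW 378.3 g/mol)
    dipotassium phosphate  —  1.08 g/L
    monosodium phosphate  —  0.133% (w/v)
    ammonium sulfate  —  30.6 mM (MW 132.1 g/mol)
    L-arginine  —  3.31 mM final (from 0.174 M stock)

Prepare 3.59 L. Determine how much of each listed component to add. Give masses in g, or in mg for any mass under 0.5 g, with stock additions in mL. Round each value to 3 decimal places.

trehalose dihydrate 138.526 g; dipotassium phosphate 3.877 g; monosodium phosphate 4.775 g; ammonium sulfate 14.512 g; L-arginine 68.293 mL

Scale factor relative to 1 L: 3.59.
trehalose dihydrate: 102 mmol/L × 378.3 g/mol × 3.59 L ÷ 1000 = 138.526 g
dipotassium phosphate: 1.08 g/L × 3.59 L = 3.877 g
monosodium phosphate: 0.133% w/v = 1.33 g/L → 1.33 × 3.59 L = 4.775 g
ammonium sulfate: 30.6 mmol/L × 132.1 g/mol × 3.59 L ÷ 1000 = 14.512 g
L-arginine: V = C2·V2/C1 = 3.31 mM × 3590 mL ÷ 174 mM = 68.293 mL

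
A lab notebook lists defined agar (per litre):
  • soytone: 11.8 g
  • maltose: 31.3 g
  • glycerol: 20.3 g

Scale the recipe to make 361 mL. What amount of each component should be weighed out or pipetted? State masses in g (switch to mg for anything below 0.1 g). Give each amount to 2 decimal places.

soytone 4.26 g; maltose 11.30 g; glycerol 7.33 g

Scale factor = 361 mL / 1000 mL = 0.361.
soytone: 11.8 g × (361 mL / 1000 mL) = 4.26 g
maltose: 31.3 g × (361 mL / 1000 mL) = 11.30 g
glycerol: 20.3 g × (361 mL / 1000 mL) = 7.33 g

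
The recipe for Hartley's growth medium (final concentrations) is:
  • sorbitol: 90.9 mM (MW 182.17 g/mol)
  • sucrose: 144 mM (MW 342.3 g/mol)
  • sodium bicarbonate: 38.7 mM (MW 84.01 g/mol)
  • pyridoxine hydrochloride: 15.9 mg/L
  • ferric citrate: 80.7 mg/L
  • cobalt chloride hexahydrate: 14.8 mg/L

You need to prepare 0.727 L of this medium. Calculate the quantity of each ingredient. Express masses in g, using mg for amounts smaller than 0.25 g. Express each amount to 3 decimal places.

Scale factor relative to 1 L: 0.727.
sorbitol: 90.9 mmol/L × 182.17 g/mol × 0.727 L ÷ 1000 = 12.039 g
sucrose: 144 mmol/L × 342.3 g/mol × 0.727 L ÷ 1000 = 35.835 g
sodium bicarbonate: 38.7 mmol/L × 84.01 g/mol × 0.727 L ÷ 1000 = 2.364 g
pyridoxine hydrochloride: 15.9 mg/L × 0.727 L = 11.559 mg
ferric citrate: 80.7 mg/L × 0.727 L = 58.669 mg
cobalt chloride hexahydrate: 14.8 mg/L × 0.727 L = 10.760 mg

sorbitol 12.039 g; sucrose 35.835 g; sodium bicarbonate 2.364 g; pyridoxine hydrochloride 11.559 mg; ferric citrate 58.669 mg; cobalt chloride hexahydrate 10.760 mg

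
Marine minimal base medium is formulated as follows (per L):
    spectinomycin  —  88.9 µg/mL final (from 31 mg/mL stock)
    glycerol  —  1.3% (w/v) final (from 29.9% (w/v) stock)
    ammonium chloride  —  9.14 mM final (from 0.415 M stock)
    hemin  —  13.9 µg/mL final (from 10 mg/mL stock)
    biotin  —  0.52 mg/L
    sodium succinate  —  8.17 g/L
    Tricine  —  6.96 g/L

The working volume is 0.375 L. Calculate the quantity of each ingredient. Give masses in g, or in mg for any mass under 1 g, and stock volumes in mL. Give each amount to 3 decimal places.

spectinomycin 1.075 mL; glycerol 16.304 mL; ammonium chloride 8.259 mL; hemin 0.521 mL; biotin 0.195 mg; sodium succinate 3.064 g; Tricine 2.610 g

Working volume: 0.375 L.
spectinomycin: V = C2·V2/C1 = 88.9 µg/mL × 375 mL ÷ 31000 µg/mL = 1.075 mL
glycerol: V = C2·V2/C1 = 1.3% ÷ 29.9% × 375 mL = 16.304 mL
ammonium chloride: dilute stock: 9.14 mM × 375 mL ÷ 415 mM = 8.259 mL
hemin: dilute stock: 13.9 µg/mL × 375 mL ÷ 10000 µg/mL = 0.521 mL
biotin: 0.52 mg/L × 0.375 L = 0.195 mg
sodium succinate: 8.17 g/L × 0.375 L = 3.064 g
Tricine: 6.96 g/L × 0.375 L = 2.610 g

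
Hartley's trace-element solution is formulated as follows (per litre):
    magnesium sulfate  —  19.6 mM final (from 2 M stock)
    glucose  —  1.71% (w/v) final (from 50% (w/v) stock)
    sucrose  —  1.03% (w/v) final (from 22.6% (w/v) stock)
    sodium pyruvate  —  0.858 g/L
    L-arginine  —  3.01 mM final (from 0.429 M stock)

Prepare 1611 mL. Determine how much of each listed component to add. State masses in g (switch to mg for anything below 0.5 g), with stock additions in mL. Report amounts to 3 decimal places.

Target volume = 1611 mL = 1.611 L.
magnesium sulfate: dilute stock: 19.6 mM × 1611 mL ÷ 2000 mM = 15.788 mL
glucose: C1V1 = C2V2 → 1.71% ÷ 50% × 1611 mL = 55.096 mL
sucrose: C1V1 = C2V2 → 1.03% ÷ 22.6% × 1611 mL = 73.422 mL
sodium pyruvate: 0.858 g/L × 1.611 L = 1.382 g
L-arginine: C1V1 = C2V2 → 3.01 mM × 1611 mL ÷ 429 mM = 11.303 mL

magnesium sulfate 15.788 mL; glucose 55.096 mL; sucrose 73.422 mL; sodium pyruvate 1.382 g; L-arginine 11.303 mL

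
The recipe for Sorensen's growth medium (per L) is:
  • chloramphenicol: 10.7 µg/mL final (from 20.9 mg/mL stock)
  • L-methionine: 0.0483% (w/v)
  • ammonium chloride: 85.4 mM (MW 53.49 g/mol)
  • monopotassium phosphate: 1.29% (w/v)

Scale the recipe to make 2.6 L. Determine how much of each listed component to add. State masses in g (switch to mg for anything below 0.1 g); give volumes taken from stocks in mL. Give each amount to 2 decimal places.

chloramphenicol 1.33 mL; L-methionine 1.26 g; ammonium chloride 11.88 g; monopotassium phosphate 33.54 g

Scale factor relative to 1 L: 2.6.
chloramphenicol: dilute stock: 10.7 µg/mL × 2600 mL ÷ 20900 µg/mL = 1.33 mL
L-methionine: 0.0483 g per 100 mL × 2600 mL ÷ 100 = 1.26 g
ammonium chloride: 85.4 mmol/L × 53.49 g/mol × 2.6 L ÷ 1000 = 11.88 g
monopotassium phosphate: 1.29% w/v = 12.9 g/L → 12.9 × 2.6 L = 33.54 g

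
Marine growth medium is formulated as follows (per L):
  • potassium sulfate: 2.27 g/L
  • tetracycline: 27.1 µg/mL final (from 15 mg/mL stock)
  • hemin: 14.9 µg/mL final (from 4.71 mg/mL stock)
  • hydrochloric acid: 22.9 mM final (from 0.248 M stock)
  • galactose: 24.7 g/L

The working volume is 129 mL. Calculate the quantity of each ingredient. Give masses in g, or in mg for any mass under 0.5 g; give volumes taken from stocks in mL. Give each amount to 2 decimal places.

potassium sulfate 292.83 mg; tetracycline 0.23 mL; hemin 0.41 mL; hydrochloric acid 11.91 mL; galactose 3.19 g

Target volume = 129 mL = 0.129 L.
potassium sulfate: 2.27 g/L × 0.129 L = 0.29283 g = 292.83 mg
tetracycline: V = C2·V2/C1 = 27.1 µg/mL × 129 mL ÷ 15000 µg/mL = 0.23 mL
hemin: dilute stock: 14.9 µg/mL × 129 mL ÷ 4710 µg/mL = 0.41 mL
hydrochloric acid: C1V1 = C2V2 → 22.9 mM × 129 mL ÷ 248 mM = 11.91 mL
galactose: 24.7 g/L × 0.129 L = 3.19 g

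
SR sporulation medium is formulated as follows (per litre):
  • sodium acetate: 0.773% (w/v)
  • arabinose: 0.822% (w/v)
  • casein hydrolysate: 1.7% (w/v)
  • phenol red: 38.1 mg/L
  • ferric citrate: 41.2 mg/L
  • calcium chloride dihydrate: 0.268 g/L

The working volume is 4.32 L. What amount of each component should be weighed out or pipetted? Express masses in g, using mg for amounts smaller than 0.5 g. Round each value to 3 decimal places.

sodium acetate 33.394 g; arabinose 35.510 g; casein hydrolysate 73.440 g; phenol red 164.592 mg; ferric citrate 177.984 mg; calcium chloride dihydrate 1.158 g

Working volume: 4.32 L.
sodium acetate: 0.773 g per 100 mL × 4320 mL ÷ 100 = 33.394 g
arabinose: 0.822% w/v = 8.22 g/L → 8.22 × 4.32 L = 35.510 g
casein hydrolysate: 1.7% w/v = 17 g/L → 17 × 4.32 L = 73.440 g
phenol red: 38.1 mg/L × 4.32 L = 164.592 mg
ferric citrate: 41.2 mg/L × 4.32 L = 177.984 mg
calcium chloride dihydrate: 0.268 g/L × 4.32 L = 1.158 g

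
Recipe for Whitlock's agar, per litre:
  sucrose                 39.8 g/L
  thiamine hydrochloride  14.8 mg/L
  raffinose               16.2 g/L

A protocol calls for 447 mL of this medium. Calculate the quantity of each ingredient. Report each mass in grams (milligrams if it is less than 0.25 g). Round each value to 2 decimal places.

sucrose 17.79 g; thiamine hydrochloride 6.62 mg; raffinose 7.24 g

Target volume = 447 mL = 0.447 L.
sucrose: 39.8 g/L × 0.447 L = 17.79 g
thiamine hydrochloride: 14.8 mg/L × 0.447 L = 6.62 mg
raffinose: 16.2 g/L × 0.447 L = 7.24 g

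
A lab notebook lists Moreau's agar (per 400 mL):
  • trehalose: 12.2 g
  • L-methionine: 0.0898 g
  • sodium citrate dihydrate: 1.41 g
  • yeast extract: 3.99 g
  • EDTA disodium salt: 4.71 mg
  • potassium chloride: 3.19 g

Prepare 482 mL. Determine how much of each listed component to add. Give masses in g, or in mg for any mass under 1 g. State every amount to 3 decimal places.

trehalose 14.701 g; L-methionine 108.209 mg; sodium citrate dihydrate 1.699 g; yeast extract 4.808 g; EDTA disodium salt 5.676 mg; potassium chloride 3.844 g

Scale factor = 482 mL / 400 mL = 1.205.
trehalose: 12.2 g × (482 mL / 400 mL) = 14.701 g
L-methionine: 0.0898 g × (482 mL / 400 mL) = 0.108209 g = 108.209 mg
sodium citrate dihydrate: 1.41 g × (482 mL / 400 mL) = 1.699 g
yeast extract: 3.99 g × (482 mL / 400 mL) = 4.808 g
EDTA disodium salt: 4.71 mg × (482 mL / 400 mL) = 5.676 mg
potassium chloride: 3.19 g × (482 mL / 400 mL) = 3.844 g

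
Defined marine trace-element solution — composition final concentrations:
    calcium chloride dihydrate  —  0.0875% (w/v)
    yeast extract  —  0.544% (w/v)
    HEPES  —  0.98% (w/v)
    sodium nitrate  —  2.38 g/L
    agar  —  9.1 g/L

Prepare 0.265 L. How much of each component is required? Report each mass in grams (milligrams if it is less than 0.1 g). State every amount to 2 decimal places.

Working volume: 0.265 L.
calcium chloride dihydrate: 0.0875% w/v = 0.875 g/L → 0.875 × 0.265 L = 0.23 g
yeast extract: 0.544 g per 100 mL × 265 mL ÷ 100 = 1.44 g
HEPES: 0.98% w/v = 9.8 g/L → 9.8 × 0.265 L = 2.60 g
sodium nitrate: 2.38 g/L × 0.265 L = 0.63 g
agar: 9.1 g/L × 0.265 L = 2.41 g

calcium chloride dihydrate 0.23 g; yeast extract 1.44 g; HEPES 2.60 g; sodium nitrate 0.63 g; agar 2.41 g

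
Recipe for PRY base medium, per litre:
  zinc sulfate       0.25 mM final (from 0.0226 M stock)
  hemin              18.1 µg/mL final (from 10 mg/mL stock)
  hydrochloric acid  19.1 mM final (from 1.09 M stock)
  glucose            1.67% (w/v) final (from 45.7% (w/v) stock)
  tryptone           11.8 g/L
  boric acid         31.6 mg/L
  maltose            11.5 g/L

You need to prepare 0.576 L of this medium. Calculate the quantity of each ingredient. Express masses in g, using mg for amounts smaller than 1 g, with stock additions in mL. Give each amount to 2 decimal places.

zinc sulfate 6.37 mL; hemin 1.04 mL; hydrochloric acid 10.09 mL; glucose 21.05 mL; tryptone 6.80 g; boric acid 18.20 mg; maltose 6.62 g

Working volume: 0.576 L.
zinc sulfate: dilute stock: 0.25 mM × 576 mL ÷ 22.6 mM = 6.37 mL
hemin: V = C2·V2/C1 = 18.1 µg/mL × 576 mL ÷ 10000 µg/mL = 1.04 mL
hydrochloric acid: C1V1 = C2V2 → 19.1 mM × 576 mL ÷ 1090 mM = 10.09 mL
glucose: C1V1 = C2V2 → 1.67% ÷ 45.7% × 576 mL = 21.05 mL
tryptone: 11.8 g/L × 0.576 L = 6.80 g
boric acid: 31.6 mg/L × 0.576 L = 18.20 mg
maltose: 11.5 g/L × 0.576 L = 6.62 g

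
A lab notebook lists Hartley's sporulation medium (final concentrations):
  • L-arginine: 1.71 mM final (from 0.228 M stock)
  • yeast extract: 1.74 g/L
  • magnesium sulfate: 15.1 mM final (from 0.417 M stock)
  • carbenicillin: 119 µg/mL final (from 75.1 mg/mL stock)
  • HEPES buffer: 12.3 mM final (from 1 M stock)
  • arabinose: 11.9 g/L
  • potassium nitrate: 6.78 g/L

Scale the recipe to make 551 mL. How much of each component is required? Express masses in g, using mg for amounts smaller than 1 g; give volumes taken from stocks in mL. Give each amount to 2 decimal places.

L-arginine 4.13 mL; yeast extract 958.74 mg; magnesium sulfate 19.95 mL; carbenicillin 0.87 mL; HEPES buffer 6.78 mL; arabinose 6.56 g; potassium nitrate 3.74 g

Target volume = 551 mL = 0.551 L.
L-arginine: V = C2·V2/C1 = 1.71 mM × 551 mL ÷ 228 mM = 4.13 mL
yeast extract: 1.74 g/L × 0.551 L = 0.95874 g = 958.74 mg
magnesium sulfate: dilute stock: 15.1 mM × 551 mL ÷ 417 mM = 19.95 mL
carbenicillin: V = C2·V2/C1 = 119 µg/mL × 551 mL ÷ 75100 µg/mL = 0.87 mL
HEPES buffer: V = C2·V2/C1 = 12.3 mM × 551 mL ÷ 1000 mM = 6.78 mL
arabinose: 11.9 g/L × 0.551 L = 6.56 g
potassium nitrate: 6.78 g/L × 0.551 L = 3.74 g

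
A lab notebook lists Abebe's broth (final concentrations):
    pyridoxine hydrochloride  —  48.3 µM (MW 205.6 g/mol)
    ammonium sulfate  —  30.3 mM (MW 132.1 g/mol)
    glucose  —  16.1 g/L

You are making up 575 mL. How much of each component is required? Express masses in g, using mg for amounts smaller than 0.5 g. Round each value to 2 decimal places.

pyridoxine hydrochloride 5.71 mg; ammonium sulfate 2.30 g; glucose 9.26 g

Target volume = 575 mL = 0.575 L.
pyridoxine hydrochloride: 48.3 µmol/L × 205.6 g/mol × 0.575 L ÷ 1000 = 5.71 mg
ammonium sulfate: 30.3 mmol/L × 132.1 g/mol × 0.575 L ÷ 1000 = 2.30 g
glucose: 16.1 g/L × 0.575 L = 9.26 g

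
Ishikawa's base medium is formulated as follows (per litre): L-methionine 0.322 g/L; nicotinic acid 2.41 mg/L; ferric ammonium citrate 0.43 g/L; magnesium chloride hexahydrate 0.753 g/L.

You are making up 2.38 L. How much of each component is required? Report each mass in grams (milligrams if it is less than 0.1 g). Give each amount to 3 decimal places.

L-methionine 0.766 g; nicotinic acid 5.736 mg; ferric ammonium citrate 1.023 g; magnesium chloride hexahydrate 1.792 g

Working volume: 2.38 L.
L-methionine: 0.322 g/L × 2.38 L = 0.766 g
nicotinic acid: 2.41 mg/L × 2.38 L = 5.736 mg
ferric ammonium citrate: 0.43 g/L × 2.38 L = 1.023 g
magnesium chloride hexahydrate: 0.753 g/L × 2.38 L = 1.792 g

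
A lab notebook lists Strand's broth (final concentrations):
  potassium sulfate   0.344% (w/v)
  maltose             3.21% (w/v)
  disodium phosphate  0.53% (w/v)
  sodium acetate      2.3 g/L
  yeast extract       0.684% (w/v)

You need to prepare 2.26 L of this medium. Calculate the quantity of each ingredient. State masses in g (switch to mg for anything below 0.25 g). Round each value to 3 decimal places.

Scale factor relative to 1 L: 2.26.
potassium sulfate: 0.344 g per 100 mL × 2260 mL ÷ 100 = 7.774 g
maltose: 3.21 g per 100 mL × 2260 mL ÷ 100 = 72.546 g
disodium phosphate: 0.53% w/v = 5.3 g/L → 5.3 × 2.26 L = 11.978 g
sodium acetate: 2.3 g/L × 2.26 L = 5.198 g
yeast extract: 0.684 g per 100 mL × 2260 mL ÷ 100 = 15.458 g

potassium sulfate 7.774 g; maltose 72.546 g; disodium phosphate 11.978 g; sodium acetate 5.198 g; yeast extract 15.458 g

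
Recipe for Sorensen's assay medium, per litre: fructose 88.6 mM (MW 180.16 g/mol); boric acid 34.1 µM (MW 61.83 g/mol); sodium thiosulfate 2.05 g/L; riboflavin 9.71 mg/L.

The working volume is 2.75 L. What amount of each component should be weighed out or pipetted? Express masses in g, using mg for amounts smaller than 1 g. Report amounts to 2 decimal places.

fructose 43.90 g; boric acid 5.80 mg; sodium thiosulfate 5.64 g; riboflavin 26.70 mg

Scale factor relative to 1 L: 2.75.
fructose: 88.6 mmol/L × 180.16 g/mol × 2.75 L ÷ 1000 = 43.90 g
boric acid: 34.1 µmol/L × 61.83 g/mol × 2.75 L ÷ 1000 = 5.80 mg
sodium thiosulfate: 2.05 g/L × 2.75 L = 5.64 g
riboflavin: 9.71 mg/L × 2.75 L = 26.70 mg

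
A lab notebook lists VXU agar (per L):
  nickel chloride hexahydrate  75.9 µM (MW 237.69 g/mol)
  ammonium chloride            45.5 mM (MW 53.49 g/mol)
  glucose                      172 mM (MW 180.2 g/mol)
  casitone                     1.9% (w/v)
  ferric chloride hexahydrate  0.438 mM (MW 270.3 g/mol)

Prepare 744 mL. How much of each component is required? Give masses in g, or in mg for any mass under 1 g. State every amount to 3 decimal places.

nickel chloride hexahydrate 13.422 mg; ammonium chloride 1.811 g; glucose 23.060 g; casitone 14.136 g; ferric chloride hexahydrate 88.083 mg

Scale factor relative to 1 L: 0.744.
nickel chloride hexahydrate: 75.9 µmol/L × 237.69 g/mol × 0.744 L ÷ 1000 = 13.422 mg
ammonium chloride: 45.5 mmol/L × 53.49 g/mol × 0.744 L ÷ 1000 = 1.811 g
glucose: 172 mmol/L × 180.2 g/mol × 0.744 L ÷ 1000 = 23.060 g
casitone: 1.9% w/v = 19 g/L → 19 × 0.744 L = 14.136 g
ferric chloride hexahydrate: 0.438 mmol/L × 270.3 mg/mmol × 0.744 L = 88.083 mg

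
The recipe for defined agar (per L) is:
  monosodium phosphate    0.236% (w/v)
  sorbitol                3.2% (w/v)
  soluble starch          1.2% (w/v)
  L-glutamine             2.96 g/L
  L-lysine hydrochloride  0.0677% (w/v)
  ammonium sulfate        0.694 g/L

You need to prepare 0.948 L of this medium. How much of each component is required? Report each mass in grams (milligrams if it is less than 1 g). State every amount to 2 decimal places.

Working volume: 0.948 L.
monosodium phosphate: 0.236 g per 100 mL × 948 mL ÷ 100 = 2.24 g
sorbitol: 3.2 g per 100 mL × 948 mL ÷ 100 = 30.34 g
soluble starch: 1.2% w/v = 12 g/L → 12 × 0.948 L = 11.38 g
L-glutamine: 2.96 g/L × 0.948 L = 2.81 g
L-lysine hydrochloride: 0.0677 g per 100 mL × 948 mL ÷ 100 = 0.641796 g = 641.80 mg
ammonium sulfate: 0.694 g/L × 0.948 L = 0.657912 g = 657.91 mg

monosodium phosphate 2.24 g; sorbitol 30.34 g; soluble starch 11.38 g; L-glutamine 2.81 g; L-lysine hydrochloride 641.80 mg; ammonium sulfate 657.91 mg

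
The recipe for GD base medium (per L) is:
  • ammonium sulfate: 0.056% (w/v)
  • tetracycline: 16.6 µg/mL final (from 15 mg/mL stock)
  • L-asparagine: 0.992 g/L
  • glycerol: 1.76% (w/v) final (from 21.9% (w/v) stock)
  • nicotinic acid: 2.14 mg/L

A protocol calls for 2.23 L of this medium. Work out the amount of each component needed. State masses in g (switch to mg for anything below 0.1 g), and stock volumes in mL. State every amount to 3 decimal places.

Scale factor relative to 1 L: 2.23.
ammonium sulfate: 0.056 g per 100 mL × 2230 mL ÷ 100 = 1.249 g
tetracycline: C1V1 = C2V2 → 16.6 µg/mL × 2230 mL ÷ 15000 µg/mL = 2.468 mL
L-asparagine: 0.992 g/L × 2.23 L = 2.212 g
glycerol: V = C2·V2/C1 = 1.76% ÷ 21.9% × 2230 mL = 179.215 mL
nicotinic acid: 2.14 mg/L × 2.23 L = 4.772 mg

ammonium sulfate 1.249 g; tetracycline 2.468 mL; L-asparagine 2.212 g; glycerol 179.215 mL; nicotinic acid 4.772 mg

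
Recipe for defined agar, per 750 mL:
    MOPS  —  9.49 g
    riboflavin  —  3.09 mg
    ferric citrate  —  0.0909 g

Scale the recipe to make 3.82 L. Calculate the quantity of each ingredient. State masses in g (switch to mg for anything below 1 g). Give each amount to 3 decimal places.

MOPS 48.336 g; riboflavin 15.738 mg; ferric citrate 462.984 mg

Ratio of target to recipe volume: 3820 / 750 = 5.09333.
MOPS: 9.49 g × (3820 mL / 750 mL) = 48.336 g
riboflavin: 3.09 mg × (3820 mL / 750 mL) = 15.738 mg
ferric citrate: 0.0909 g × (3820 mL / 750 mL) = 0.462984 g = 462.984 mg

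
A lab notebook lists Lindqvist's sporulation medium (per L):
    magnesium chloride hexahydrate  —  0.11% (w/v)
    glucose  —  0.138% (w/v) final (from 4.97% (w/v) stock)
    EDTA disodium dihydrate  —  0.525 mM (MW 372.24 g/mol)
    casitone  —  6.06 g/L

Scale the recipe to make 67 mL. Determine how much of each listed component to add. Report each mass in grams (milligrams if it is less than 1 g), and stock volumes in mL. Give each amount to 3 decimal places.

magnesium chloride hexahydrate 73.700 mg; glucose 1.860 mL; EDTA disodium dihydrate 13.094 mg; casitone 406.020 mg

Scale factor relative to 1 L: 0.067.
magnesium chloride hexahydrate: 0.11 g per 100 mL × 67 mL ÷ 100 = 0.0737 g = 73.700 mg
glucose: V = C2·V2/C1 = 0.138% ÷ 4.97% × 67 mL = 1.860 mL
EDTA disodium dihydrate: 0.525 mmol/L × 372.24 mg/mmol × 0.067 L = 13.094 mg
casitone: 6.06 g/L × 0.067 L = 0.40602 g = 406.020 mg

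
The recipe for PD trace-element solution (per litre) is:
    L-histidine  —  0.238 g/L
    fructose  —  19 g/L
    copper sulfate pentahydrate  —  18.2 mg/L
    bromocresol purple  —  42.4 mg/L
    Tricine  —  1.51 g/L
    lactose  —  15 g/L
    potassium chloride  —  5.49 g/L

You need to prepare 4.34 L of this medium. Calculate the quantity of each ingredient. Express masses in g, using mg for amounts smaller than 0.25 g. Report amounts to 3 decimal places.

Working volume: 4.34 L.
L-histidine: 0.238 g/L × 4.34 L = 1.033 g
fructose: 19 g/L × 4.34 L = 82.460 g
copper sulfate pentahydrate: 18.2 mg/L × 4.34 L = 78.988 mg
bromocresol purple: 42.4 mg/L × 4.34 L = 184.016 mg
Tricine: 1.51 g/L × 4.34 L = 6.553 g
lactose: 15 g/L × 4.34 L = 65.100 g
potassium chloride: 5.49 g/L × 4.34 L = 23.827 g

L-histidine 1.033 g; fructose 82.460 g; copper sulfate pentahydrate 78.988 mg; bromocresol purple 184.016 mg; Tricine 6.553 g; lactose 65.100 g; potassium chloride 23.827 g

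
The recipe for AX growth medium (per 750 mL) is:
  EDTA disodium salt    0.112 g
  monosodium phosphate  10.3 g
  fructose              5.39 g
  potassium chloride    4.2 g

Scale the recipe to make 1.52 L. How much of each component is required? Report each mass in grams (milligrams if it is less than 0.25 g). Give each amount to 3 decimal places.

Ratio of target to recipe volume: 1520 / 750 = 2.02667.
EDTA disodium salt: 0.112 g × (1520 mL / 750 mL) = 0.226987 g = 226.987 mg
monosodium phosphate: 10.3 g × (1520 mL / 750 mL) = 20.875 g
fructose: 5.39 g × (1520 mL / 750 mL) = 10.924 g
potassium chloride: 4.2 g × (1520 mL / 750 mL) = 8.512 g

EDTA disodium salt 226.987 mg; monosodium phosphate 20.875 g; fructose 10.924 g; potassium chloride 8.512 g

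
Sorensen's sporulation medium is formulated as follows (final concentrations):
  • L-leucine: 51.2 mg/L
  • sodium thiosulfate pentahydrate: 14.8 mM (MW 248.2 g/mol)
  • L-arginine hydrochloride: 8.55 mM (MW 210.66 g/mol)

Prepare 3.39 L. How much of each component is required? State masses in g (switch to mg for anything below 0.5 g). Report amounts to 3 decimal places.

Scale factor relative to 1 L: 3.39.
L-leucine: 51.2 mg/L × 3.39 L = 173.568 mg
sodium thiosulfate pentahydrate: 14.8 mmol/L × 248.2 g/mol × 3.39 L ÷ 1000 = 12.453 g
L-arginine hydrochloride: 8.55 mmol/L × 210.66 g/mol × 3.39 L ÷ 1000 = 6.106 g

L-leucine 173.568 mg; sodium thiosulfate pentahydrate 12.453 g; L-arginine hydrochloride 6.106 g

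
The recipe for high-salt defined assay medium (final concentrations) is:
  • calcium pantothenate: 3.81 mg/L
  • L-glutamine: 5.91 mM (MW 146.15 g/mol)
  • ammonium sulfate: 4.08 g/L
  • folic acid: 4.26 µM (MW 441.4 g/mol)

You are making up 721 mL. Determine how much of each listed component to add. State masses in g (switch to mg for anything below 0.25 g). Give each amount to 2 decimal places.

calcium pantothenate 2.75 mg; L-glutamine 0.62 g; ammonium sulfate 2.94 g; folic acid 1.36 mg

Scale factor relative to 1 L: 0.721.
calcium pantothenate: 3.81 mg/L × 0.721 L = 2.75 mg
L-glutamine: 5.91 mmol/L × 146.15 g/mol × 0.721 L ÷ 1000 = 0.62 g
ammonium sulfate: 4.08 g/L × 0.721 L = 2.94 g
folic acid: 4.26 µmol/L × 441.4 g/mol × 0.721 L ÷ 1000 = 1.36 mg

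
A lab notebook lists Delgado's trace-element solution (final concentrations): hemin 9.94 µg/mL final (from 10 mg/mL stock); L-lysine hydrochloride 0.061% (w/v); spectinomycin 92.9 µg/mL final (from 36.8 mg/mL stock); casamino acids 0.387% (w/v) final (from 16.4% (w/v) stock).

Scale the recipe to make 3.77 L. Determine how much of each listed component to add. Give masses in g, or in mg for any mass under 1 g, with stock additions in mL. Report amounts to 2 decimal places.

hemin 3.75 mL; L-lysine hydrochloride 2.30 g; spectinomycin 9.52 mL; casamino acids 88.96 mL

Working volume: 3.77 L.
hemin: V = C2·V2/C1 = 9.94 µg/mL × 3770 mL ÷ 10000 µg/mL = 3.75 mL
L-lysine hydrochloride: 0.061 g per 100 mL × 3770 mL ÷ 100 = 2.30 g
spectinomycin: V = C2·V2/C1 = 92.9 µg/mL × 3770 mL ÷ 36800 µg/mL = 9.52 mL
casamino acids: C1V1 = C2V2 → 0.387% ÷ 16.4% × 3770 mL = 88.96 mL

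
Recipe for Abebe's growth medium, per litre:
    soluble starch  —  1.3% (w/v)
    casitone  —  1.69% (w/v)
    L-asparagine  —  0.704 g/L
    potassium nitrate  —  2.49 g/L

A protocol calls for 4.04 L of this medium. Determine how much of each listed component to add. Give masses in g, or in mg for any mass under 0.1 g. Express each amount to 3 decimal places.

soluble starch 52.520 g; casitone 68.276 g; L-asparagine 2.844 g; potassium nitrate 10.060 g

Scale factor relative to 1 L: 4.04.
soluble starch: 1.3% w/v = 13 g/L → 13 × 4.04 L = 52.520 g
casitone: 1.69 g per 100 mL × 4040 mL ÷ 100 = 68.276 g
L-asparagine: 0.704 g/L × 4.04 L = 2.844 g
potassium nitrate: 2.49 g/L × 4.04 L = 10.060 g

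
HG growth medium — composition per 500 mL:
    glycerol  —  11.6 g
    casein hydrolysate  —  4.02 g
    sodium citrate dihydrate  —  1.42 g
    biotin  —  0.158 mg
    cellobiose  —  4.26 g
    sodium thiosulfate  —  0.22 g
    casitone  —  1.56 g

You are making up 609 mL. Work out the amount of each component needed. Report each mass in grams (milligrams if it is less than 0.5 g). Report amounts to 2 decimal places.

glycerol 14.13 g; casein hydrolysate 4.90 g; sodium citrate dihydrate 1.73 g; biotin 0.19 mg; cellobiose 5.19 g; sodium thiosulfate 267.96 mg; casitone 1.90 g

Scale factor = 609 mL / 500 mL = 1.218.
glycerol: 11.6 g × (609 mL / 500 mL) = 14.13 g
casein hydrolysate: 4.02 g × (609 mL / 500 mL) = 4.90 g
sodium citrate dihydrate: 1.42 g × (609 mL / 500 mL) = 1.73 g
biotin: 0.158 mg × (609 mL / 500 mL) = 0.19 mg
cellobiose: 4.26 g × (609 mL / 500 mL) = 5.19 g
sodium thiosulfate: 0.22 g × (609 mL / 500 mL) = 0.26796 g = 267.96 mg
casitone: 1.56 g × (609 mL / 500 mL) = 1.90 g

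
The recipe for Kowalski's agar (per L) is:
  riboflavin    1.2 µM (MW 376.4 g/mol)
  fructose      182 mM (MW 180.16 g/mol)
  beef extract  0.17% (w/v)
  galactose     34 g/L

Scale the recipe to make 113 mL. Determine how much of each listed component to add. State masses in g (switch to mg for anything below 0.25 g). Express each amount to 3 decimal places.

Target volume = 113 mL = 0.113 L.
riboflavin: 1.2 µmol/L × 376.4 g/mol × 0.113 L ÷ 1000 = 0.051 mg
fructose: 182 mmol/L × 180.16 g/mol × 0.113 L ÷ 1000 = 3.705 g
beef extract: 0.17% w/v = 1.7 g/L → 1.7 × 0.113 L = 0.1921 g = 192.100 mg
galactose: 34 g/L × 0.113 L = 3.842 g

riboflavin 0.051 mg; fructose 3.705 g; beef extract 192.100 mg; galactose 3.842 g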